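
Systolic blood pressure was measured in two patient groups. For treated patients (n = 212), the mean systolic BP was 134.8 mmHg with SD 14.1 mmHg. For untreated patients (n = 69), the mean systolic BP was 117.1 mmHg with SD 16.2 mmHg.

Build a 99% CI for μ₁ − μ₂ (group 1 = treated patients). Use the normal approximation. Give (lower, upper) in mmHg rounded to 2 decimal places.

Per-group SEs: s₁/√n₁ = 14.1/√212 = 0.9684, s₂/√n₂ = 16.2/√69 = 1.9503.
Unpooled SE of the difference: √(0.93779856 + 3.80367009) = 2.1775.
Margin of error = z* · SE = 2.576 × 2.1775 = 5.6092.
x̄₁ − x̄₂ = 134.8 − 117.1 = 17.7000.
CI: 17.7000 ± 5.6092 = (12.09, 23.31).

(12.09, 23.31)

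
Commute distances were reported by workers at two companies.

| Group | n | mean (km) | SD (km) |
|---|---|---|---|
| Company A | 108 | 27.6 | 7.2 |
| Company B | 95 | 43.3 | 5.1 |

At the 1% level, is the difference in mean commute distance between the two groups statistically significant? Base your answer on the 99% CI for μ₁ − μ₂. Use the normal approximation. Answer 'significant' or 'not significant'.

Per-group SEs: s₁/√n₁ = 7.2/√108 = 0.6928, s₂/√n₂ = 5.1/√95 = 0.5232.
Unpooled SE of the difference: √(0.47997184 + 0.27373824) = 0.8682.
Margin of error = z* · SE = 2.576 × 0.8682 = 2.2365.
x̄₁ − x̄₂ = 27.6 − 43.3 = -15.7000.
CI: -15.7000 ± 2.2365 = (-17.9365, -13.4635).
The interval (-17.9365, -13.4635) does not contain 0, so the difference is significant.

significant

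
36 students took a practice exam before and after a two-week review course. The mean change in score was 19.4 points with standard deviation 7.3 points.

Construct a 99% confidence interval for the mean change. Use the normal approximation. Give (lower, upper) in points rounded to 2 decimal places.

This is a matched-pairs design, so SE = s_d/√n = 7.3/√36 = 1.2167.
Margin = 2.576 × 1.2167 = 3.1342; the interval is 19.4 ± 3.1342 = (16.27, 22.53).

(16.27, 22.53)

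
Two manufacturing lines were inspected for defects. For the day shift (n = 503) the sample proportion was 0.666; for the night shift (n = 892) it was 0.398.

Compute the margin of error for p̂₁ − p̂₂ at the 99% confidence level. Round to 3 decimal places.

0.069

The two standard errors are √(0.6660×0.3340/503) = 0.02103 and √(0.3980×0.6020/892) = 0.01639.
Because the samples are independent, SE_diff = √(0.02103² + 0.01639²) = 0.02666.
Using z* = 2.576 for 99%, ME = 2.576 × 0.02666 = 0.06868.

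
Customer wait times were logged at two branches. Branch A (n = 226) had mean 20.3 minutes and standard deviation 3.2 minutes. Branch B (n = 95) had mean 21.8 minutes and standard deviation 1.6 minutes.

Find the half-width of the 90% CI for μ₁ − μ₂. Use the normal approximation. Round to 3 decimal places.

0.442

Per-group SEs: s₁/√n₁ = 3.2/√226 = 0.2129, s₂/√n₂ = 1.6/√95 = 0.1642.
Unpooled SE of the difference: √(0.04532641 + 0.02696164) = 0.2689.
Margin of error = z* · SE = 1.645 × 0.2689 = 0.4423.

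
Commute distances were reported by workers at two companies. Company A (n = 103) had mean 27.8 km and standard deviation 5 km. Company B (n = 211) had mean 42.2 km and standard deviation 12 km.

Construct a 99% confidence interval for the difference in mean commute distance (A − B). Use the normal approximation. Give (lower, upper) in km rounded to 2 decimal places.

(-16.88, -11.92)

Per-group SEs: s₁/√n₁ = 5/√103 = 0.4927, s₂/√n₂ = 12/√211 = 0.8261.
Unpooled SE of the difference: √(0.24275329 + 0.68244121) = 0.9619.
Margin of error = z* · SE = 2.576 × 0.9619 = 2.4779.
x̄₁ − x̄₂ = 27.8 − 42.2 = -14.4000.
CI: -14.4000 ± 2.4779 = (-16.88, -11.92).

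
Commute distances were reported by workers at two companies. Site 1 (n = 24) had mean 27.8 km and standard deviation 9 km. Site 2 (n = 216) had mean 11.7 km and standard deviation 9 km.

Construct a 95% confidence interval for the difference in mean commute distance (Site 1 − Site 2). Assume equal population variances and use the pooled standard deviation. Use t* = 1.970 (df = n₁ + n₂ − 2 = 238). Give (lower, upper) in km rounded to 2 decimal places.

s_p = √[((n₁−1)s₁² + (n₂−1)s₂²)/(n₁+n₂−2)] = √[(23·9² + 215·9²)/238] = 9.0000.
SE = 9.0000·√(1/24 + 1/216) = 1.9365.
With t* = 1.970, margin = 1.970 × 1.9365 = 3.8149.
x̄₁ − x̄₂ = 27.8 − 11.7 = 16.1000; interval 16.1000 ± 3.8149 = (12.29, 19.91).

(12.29, 19.91)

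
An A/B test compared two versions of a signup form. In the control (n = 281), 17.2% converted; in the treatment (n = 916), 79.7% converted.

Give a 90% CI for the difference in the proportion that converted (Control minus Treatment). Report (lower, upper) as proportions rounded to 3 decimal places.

(-0.668, -0.582)

The two standard errors are √(0.1720×0.8280/281) = 0.02251 and √(0.7970×0.2030/916) = 0.01329.
Because the samples are independent, SE_diff = √(0.02251² + 0.01329²) = 0.02614.
Using z* = 1.645 for 90%, ME = 1.645 × 0.02614 = 0.04300.
p̂₁ − p̂₂ = -0.6250; interval -0.6250 ± 0.04300 gives (-0.668, -0.582).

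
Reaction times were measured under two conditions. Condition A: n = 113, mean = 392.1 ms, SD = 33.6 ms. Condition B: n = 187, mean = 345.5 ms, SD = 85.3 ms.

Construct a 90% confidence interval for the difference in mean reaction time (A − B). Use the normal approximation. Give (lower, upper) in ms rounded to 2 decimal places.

Per-group SEs: s₁/√n₁ = 33.6/√113 = 3.1608, s₂/√n₂ = 85.3/√187 = 6.2378.
Unpooled SE of the difference: √(9.99065664 + 38.91014884) = 6.9929.
Margin of error = z* · SE = 1.645 × 6.9929 = 11.5033.
x̄₁ − x̄₂ = 392.1 − 345.5 = 46.6000.
CI: 46.6000 ± 11.5033 = (35.10, 58.10).

(35.10, 58.10)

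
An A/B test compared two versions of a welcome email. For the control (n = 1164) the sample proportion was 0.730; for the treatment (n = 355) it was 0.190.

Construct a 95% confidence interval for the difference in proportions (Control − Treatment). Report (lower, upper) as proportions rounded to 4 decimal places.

(0.4919, 0.5881)

Each SE is √(p̂(1−p̂)/n): √(0.7300·0.2700/1164) = 0.01301 and √(0.1900·0.8100/355) = 0.02082.
SE(p̂₁ − p̂₂) = √(SE₁² + SE₂²) = √(0.0001692601 + 0.0004334724) = 0.02455, since the two samples are independent.
At 95% confidence z* = 1.960; margin = 1.960 × 0.02455 = 0.04812.
The difference is 0.7300 − 0.1900 = 0.5400, so the interval is 0.5400 ± 0.04812 = (0.4919, 0.5881).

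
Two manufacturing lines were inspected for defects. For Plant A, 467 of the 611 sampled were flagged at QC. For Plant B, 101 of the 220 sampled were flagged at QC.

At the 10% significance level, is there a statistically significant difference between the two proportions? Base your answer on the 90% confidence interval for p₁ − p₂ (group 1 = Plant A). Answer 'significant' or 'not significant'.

significant

Sample proportions: 467/611 = 0.7643, 101/220 = 0.4591.
Each SE is √(p̂(1−p̂)/n): √(0.7643·0.2357/611) = 0.01717 and √(0.4591·0.5409/220) = 0.03360.
SE(p̂₁ − p̂₂) = √(SE₁² + SE₂²) = √(0.0002948089 + 0.00112896) = 0.03773, since the two samples are independent.
At 90% confidence z* = 1.645; margin = 1.645 × 0.03773 = 0.06207.
The difference is 0.7643 − 0.4591 = 0.3052, so the interval is 0.3052 ± 0.06207 = (0.24313, 0.36727).
The interval (0.24313, 0.36727) does not contain 0, so the difference is significant.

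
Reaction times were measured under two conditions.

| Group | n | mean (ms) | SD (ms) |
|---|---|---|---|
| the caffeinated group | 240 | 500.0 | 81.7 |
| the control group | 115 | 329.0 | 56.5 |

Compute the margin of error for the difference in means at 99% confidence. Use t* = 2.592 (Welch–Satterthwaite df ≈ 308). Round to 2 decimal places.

19.32

SE₁ = s₁/√n₁ = 81.7/√240 = 5.2737; SE₂ = 56.5/√115 = 5.2687.
Independent samples, unequal variances: SE_diff = √(SE₁² + SE₂²) = √(27.81191169 + 27.75919969) = 7.4546.
t* = 2.592, so margin of error = 2.592 × 7.4546 = 19.3223.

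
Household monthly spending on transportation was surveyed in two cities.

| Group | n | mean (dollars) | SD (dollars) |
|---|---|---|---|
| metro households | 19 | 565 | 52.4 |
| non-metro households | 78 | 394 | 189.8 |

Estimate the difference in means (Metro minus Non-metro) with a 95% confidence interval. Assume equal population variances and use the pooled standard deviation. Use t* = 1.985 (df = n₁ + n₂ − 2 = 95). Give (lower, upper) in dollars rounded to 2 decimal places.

(83.45, 258.55)

s_p = √[((n₁−1)s₁² + (n₂−1)s₂²)/(n₁+n₂−2)] = √[(18·52.4² + 77·189.8²)/95] = 172.3911.
SE = 172.3911·√(1/19 + 1/78) = 44.1039.
With t* = 1.985, margin = 1.985 × 44.1039 = 87.5462.
x̄₁ − x̄₂ = 565 − 394 = 171.0000; interval 171.0000 ± 87.5462 = (83.45, 258.55).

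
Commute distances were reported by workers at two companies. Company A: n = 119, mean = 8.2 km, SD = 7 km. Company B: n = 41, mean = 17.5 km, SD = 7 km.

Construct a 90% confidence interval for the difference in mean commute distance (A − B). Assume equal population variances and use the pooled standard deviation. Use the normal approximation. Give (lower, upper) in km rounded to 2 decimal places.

(-11.39, -7.21)

s_p = √[((n₁−1)s₁² + (n₂−1)s₂²)/(n₁+n₂−2)] = √[(118·7² + 40·7²)/158] = 7.0000.
SE = 7.0000·√(1/119 + 1/41) = 1.2676.
With z* = 1.645, margin = 1.645 × 1.2676 = 2.0852.
x̄₁ − x̄₂ = 8.2 − 17.5 = -9.3000; interval -9.3000 ± 2.0852 = (-11.39, -7.21).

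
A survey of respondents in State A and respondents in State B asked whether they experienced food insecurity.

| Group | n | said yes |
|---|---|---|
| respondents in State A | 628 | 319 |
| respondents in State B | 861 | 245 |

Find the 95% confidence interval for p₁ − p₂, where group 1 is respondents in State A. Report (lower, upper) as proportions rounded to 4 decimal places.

Sample proportions: 319/628 = 0.5080, 245/861 = 0.2846.
Each SE is √(p̂(1−p̂)/n): √(0.5080·0.4920/628) = 0.01995 and √(0.2846·0.7154/861) = 0.01538.
SE(p̂₁ − p̂₂) = √(SE₁² + SE₂²) = √(0.0003980025 + 0.0002365444) = 0.02519, since the two samples are independent.
At 95% confidence z* = 1.960; margin = 1.960 × 0.02519 = 0.04937.
The difference is 0.5080 − 0.2846 = 0.2234, so the interval is 0.2234 ± 0.04937 = (0.1740, 0.2728).

(0.1740, 0.2728)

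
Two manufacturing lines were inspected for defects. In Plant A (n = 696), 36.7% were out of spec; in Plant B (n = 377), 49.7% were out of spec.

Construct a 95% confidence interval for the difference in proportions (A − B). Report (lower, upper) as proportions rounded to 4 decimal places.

(-0.1919, -0.0681)

The two standard errors are √(0.3670×0.6330/696) = 0.01827 and √(0.4970×0.5030/377) = 0.02575.
Because the samples are independent, SE_diff = √(0.01827² + 0.02575²) = 0.03157.
Using z* = 1.960 for 95%, ME = 1.960 × 0.03157 = 0.06188.
p̂₁ − p̂₂ = -0.1300; interval -0.1300 ± 0.06188 gives (-0.1919, -0.0681).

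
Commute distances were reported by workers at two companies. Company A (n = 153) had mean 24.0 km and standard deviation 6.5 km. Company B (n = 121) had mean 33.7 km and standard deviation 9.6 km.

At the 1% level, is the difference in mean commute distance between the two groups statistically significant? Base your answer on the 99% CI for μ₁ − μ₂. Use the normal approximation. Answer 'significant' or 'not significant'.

Per-group SEs: s₁/√n₁ = 6.5/√153 = 0.5255, s₂/√n₂ = 9.6/√121 = 0.8727.
Unpooled SE of the difference: √(0.27615025 + 0.76160529) = 1.0187.
Margin of error = z* · SE = 2.576 × 1.0187 = 2.6242.
x̄₁ − x̄₂ = 24.0 − 33.7 = -9.7000.
CI: -9.7000 ± 2.6242 = (-12.3242, -7.0758).
The interval (-12.3242, -7.0758) does not contain 0, so the difference is significant.

significant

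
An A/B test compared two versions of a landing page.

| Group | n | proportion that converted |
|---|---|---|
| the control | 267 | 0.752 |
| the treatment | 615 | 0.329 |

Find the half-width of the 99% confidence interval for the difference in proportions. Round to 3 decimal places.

The two standard errors are √(0.7520×0.2480/267) = 0.02643 and √(0.3290×0.6710/615) = 0.01895.
Because the samples are independent, SE_diff = √(0.02643² + 0.01895²) = 0.03252.
Using z* = 2.576 for 99%, ME = 2.576 × 0.03252 = 0.08377.

0.084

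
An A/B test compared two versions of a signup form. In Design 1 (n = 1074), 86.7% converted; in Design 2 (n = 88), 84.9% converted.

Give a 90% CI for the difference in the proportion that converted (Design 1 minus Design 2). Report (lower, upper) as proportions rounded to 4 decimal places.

The two standard errors are √(0.8670×0.1330/1074) = 0.01036 and √(0.8490×0.1510/88) = 0.03817.
Because the samples are independent, SE_diff = √(0.01036² + 0.03817²) = 0.03955.
Using z* = 1.645 for 90%, ME = 1.645 × 0.03955 = 0.06506.
p̂₁ − p̂₂ = 0.0180; interval 0.0180 ± 0.06506 gives (-0.0471, 0.0831).

(-0.0471, 0.0831)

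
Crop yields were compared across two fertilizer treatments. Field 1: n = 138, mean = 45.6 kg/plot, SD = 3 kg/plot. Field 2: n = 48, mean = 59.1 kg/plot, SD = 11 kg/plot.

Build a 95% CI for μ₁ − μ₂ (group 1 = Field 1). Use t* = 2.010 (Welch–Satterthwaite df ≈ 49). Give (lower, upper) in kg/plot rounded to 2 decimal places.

(-16.73, -10.27)

Standard errors of each mean: 3/√138 = 0.2554 and 11/√48 = 1.5877.
SE(x̄₁ − x̄₂) = √(0.2554² + 1.5877²) = 1.6081 for independent samples with unequal variances.
With t* = 2.010, the margin is 2.010 × 1.6081 = 3.2323.
x̄₁ − x̄₂ = 45.6 − 59.1 = -13.5000; the interval is -13.5000 ± 3.2323 = (-16.73, -10.27).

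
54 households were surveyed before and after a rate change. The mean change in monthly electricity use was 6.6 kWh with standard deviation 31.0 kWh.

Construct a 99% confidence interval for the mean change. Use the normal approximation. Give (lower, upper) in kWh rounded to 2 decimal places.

Paired design: SE = s_d/√n = 31.0/√54 = 4.2186.
z* = 2.576; margin of error = 2.576 × 4.2186 = 10.8671.
6.6 ± 10.8671 → (-4.27, 17.47).

(-4.27, 17.47)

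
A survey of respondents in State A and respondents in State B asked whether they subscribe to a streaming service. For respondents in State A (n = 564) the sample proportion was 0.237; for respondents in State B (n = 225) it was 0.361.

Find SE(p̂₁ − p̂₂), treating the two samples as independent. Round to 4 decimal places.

SE₁ = √(p̂₁(1−p̂₁)/n₁) = √(0.2370·0.7630/564) = 0.01791; SE₂ = √(0.3610·0.6390/225) = 0.03202.
Independent samples: SE of the difference = √(SE₁² + SE₂²) = √(0.0003207681 + 0.0010252804) = 0.03669.

0.0367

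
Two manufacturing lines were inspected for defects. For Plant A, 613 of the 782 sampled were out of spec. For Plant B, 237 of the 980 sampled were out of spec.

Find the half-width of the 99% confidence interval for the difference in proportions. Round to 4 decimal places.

0.0518

p̂₁ = 613/782 = 0.7839 and p̂₂ = 237/980 = 0.2418.
SE₁ = √(p̂₁(1−p̂₁)/n₁) = √(0.7839·0.2161/782) = 0.01472; SE₂ = √(0.2418·0.7582/980) = 0.01368.
Independent samples: SE of the difference = √(SE₁² + SE₂²) = √(0.0002166784 + 0.0001871424) = 0.02010.
z* for 99% confidence is 2.576, so the margin of error is 2.576 × 0.02010 = 0.05178.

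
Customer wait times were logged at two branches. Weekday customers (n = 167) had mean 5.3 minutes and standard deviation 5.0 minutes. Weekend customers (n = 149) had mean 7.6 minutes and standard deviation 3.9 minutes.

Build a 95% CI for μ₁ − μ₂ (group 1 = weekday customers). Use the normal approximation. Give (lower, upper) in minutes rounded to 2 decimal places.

SE₁ = s₁/√n₁ = 5.0/√167 = 0.3869; SE₂ = 3.9/√149 = 0.3195.
Independent samples, unequal variances: SE_diff = √(SE₁² + SE₂²) = √(0.14969161 + 0.10208025) = 0.5018.
z* = 1.960, so margin of error = 1.960 × 0.5018 = 0.9835.
Difference in means = 5.3 − 7.6 = -2.3000.
-2.3000 ± 0.9835 → (-3.28, -1.32).

(-3.28, -1.32)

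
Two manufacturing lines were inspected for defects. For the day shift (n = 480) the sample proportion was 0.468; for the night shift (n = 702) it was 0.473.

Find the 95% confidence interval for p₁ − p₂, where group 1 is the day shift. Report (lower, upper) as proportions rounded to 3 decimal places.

(-0.063, 0.053)

The two standard errors are √(0.4680×0.5320/480) = 0.02277 and √(0.4730×0.5270/702) = 0.01884.
Because the samples are independent, SE_diff = √(0.02277² + 0.01884²) = 0.02955.
Using z* = 1.960 for 95%, ME = 1.960 × 0.02955 = 0.05792.
p̂₁ − p̂₂ = -0.0050; interval -0.0050 ± 0.05792 gives (-0.063, 0.053).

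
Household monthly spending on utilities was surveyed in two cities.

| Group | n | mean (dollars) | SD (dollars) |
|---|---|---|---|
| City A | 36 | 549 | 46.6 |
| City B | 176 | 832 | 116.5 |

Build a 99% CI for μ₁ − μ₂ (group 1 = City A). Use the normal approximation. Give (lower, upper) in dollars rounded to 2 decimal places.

(-313.20, -252.80)

SE₁ = s₁/√n₁ = 46.6/√36 = 7.7667; SE₂ = 116.5/√176 = 8.7815.
Independent samples, unequal variances: SE_diff = √(SE₁² + SE₂²) = √(60.32162889 + 77.11474225) = 11.7233.
z* = 2.576, so margin of error = 2.576 × 11.7233 = 30.1992.
Difference in means = 549 − 832 = -283.0000.
-283.0000 ± 30.1992 → (-313.20, -252.80).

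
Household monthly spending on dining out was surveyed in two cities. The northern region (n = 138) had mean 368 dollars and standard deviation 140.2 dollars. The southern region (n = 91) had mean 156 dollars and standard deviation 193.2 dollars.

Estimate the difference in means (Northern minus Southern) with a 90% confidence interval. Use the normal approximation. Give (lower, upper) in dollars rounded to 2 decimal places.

Standard errors of each mean: 140.2/√138 = 11.9346 and 193.2/√91 = 20.2529.
SE(x̄₁ − x̄₂) = √(11.9346² + 20.2529²) = 23.5078 for independent samples with unequal variances.
With z* = 1.645, the margin is 1.645 × 23.5078 = 38.6703.
x̄₁ − x̄₂ = 368 − 156 = 212.0000; the interval is 212.0000 ± 38.6703 = (173.33, 250.67).

(173.33, 250.67)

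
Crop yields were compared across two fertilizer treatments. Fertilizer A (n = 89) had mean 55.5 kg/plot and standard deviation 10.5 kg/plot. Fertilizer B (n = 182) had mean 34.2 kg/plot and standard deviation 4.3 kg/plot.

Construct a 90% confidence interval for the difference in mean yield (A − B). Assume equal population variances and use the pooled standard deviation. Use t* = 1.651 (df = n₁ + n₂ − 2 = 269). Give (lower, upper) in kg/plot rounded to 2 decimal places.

(19.81, 22.79)

Pooled variance s_p² = [88·10.5² + 181·4.3²] / (89+182−2) = 48.5081, so s_p = 6.9648.
SE_diff = s_p·√(1/n₁ + 1/n₂) = 6.9648·√(1/89 + 1/182) = 0.9009.
t* = 1.651; margin = 1.651 × 0.9009 = 1.4874.
Difference = 55.5 − 34.2 = 21.3000.
21.3000 ± 1.4874 → (19.81, 22.79).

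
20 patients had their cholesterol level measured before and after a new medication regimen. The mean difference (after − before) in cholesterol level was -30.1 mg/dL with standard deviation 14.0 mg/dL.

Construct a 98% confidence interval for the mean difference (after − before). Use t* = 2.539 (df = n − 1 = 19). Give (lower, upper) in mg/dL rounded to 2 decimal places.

Paired design: SE = s_d/√n = 14.0/√20 = 3.1305.
t* = 2.539; margin of error = 2.539 × 3.1305 = 7.9483.
-30.1 ± 7.9483 → (-38.05, -22.15).

(-38.05, -22.15)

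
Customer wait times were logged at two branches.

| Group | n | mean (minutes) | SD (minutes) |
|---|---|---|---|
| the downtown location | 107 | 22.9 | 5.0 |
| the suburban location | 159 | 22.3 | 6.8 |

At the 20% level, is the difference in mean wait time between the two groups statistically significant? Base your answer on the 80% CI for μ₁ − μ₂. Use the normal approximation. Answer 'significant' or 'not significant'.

Per-group SEs: s₁/√n₁ = 5.0/√107 = 0.4834, s₂/√n₂ = 6.8/√159 = 0.5393.
Unpooled SE of the difference: √(0.23367556 + 0.29084449) = 0.7242.
Margin of error = z* · SE = 1.282 × 0.7242 = 0.9284.
x̄₁ − x̄₂ = 22.9 − 22.3 = 0.6000.
CI: 0.6000 ± 0.9284 = (-0.3284, 1.5284).
The interval (-0.3284, 1.5284) contains 0, so the difference is not significant.

not significant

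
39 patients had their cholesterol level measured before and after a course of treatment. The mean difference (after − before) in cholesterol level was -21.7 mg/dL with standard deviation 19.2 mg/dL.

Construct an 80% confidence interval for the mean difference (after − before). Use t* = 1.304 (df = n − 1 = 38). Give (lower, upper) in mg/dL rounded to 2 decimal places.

(-25.71, -17.69)

Paired design: SE = s_d/√n = 19.2/√39 = 3.0745.
t* = 1.304; margin of error = 1.304 × 3.0745 = 4.0091.
-21.7 ± 4.0091 → (-25.71, -17.69).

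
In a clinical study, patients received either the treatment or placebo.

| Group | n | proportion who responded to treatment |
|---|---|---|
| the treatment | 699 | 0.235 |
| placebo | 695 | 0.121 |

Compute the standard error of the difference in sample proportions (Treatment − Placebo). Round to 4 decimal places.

Each SE is √(p̂(1−p̂)/n): √(0.2350·0.7650/699) = 0.01604 and √(0.1210·0.8790/695) = 0.01237.
SE(p̂₁ − p̂₂) = √(SE₁² + SE₂²) = √(0.0002572816 + 0.0001530169) = 0.02026, since the two samples are independent.

0.0203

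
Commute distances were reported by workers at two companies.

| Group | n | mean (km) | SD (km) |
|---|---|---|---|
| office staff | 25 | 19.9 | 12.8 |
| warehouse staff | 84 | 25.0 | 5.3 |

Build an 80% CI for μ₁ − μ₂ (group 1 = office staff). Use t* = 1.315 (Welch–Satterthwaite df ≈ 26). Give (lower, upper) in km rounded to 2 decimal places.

(-8.55, -1.65)

Per-group SEs: s₁/√n₁ = 12.8/√25 = 2.5600, s₂/√n₂ = 5.3/√84 = 0.5783.
Unpooled SE of the difference: √(6.5536 + 0.33443089) = 2.6245.
Margin of error = t* · SE = 1.315 × 2.6245 = 3.4512.
x̄₁ − x̄₂ = 19.9 − 25.0 = -5.1000.
CI: -5.1000 ± 3.4512 = (-8.55, -1.65).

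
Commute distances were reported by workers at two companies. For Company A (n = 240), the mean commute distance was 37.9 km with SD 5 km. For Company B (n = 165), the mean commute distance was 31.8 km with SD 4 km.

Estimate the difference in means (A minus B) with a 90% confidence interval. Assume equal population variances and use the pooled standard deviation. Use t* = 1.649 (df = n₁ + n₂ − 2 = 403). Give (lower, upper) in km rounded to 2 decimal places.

(5.33, 6.87)

Pooled variance s_p² = [239·5² + 164·4²] / (240+165−2) = 21.3375, so s_p = 4.6193.
SE_diff = s_p·√(1/n₁ + 1/n₂) = 4.6193·√(1/240 + 1/165) = 0.4671.
t* = 1.649; margin = 1.649 × 0.4671 = 0.7702.
Difference = 37.9 − 31.8 = 6.1000.
6.1000 ± 0.7702 → (5.33, 6.87).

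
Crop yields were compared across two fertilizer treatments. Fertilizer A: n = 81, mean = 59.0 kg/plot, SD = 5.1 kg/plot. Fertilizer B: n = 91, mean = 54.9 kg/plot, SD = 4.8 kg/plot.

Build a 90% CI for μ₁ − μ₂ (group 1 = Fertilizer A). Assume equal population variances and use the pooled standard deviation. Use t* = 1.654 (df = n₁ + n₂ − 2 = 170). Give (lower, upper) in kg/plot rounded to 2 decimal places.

(2.85, 5.35)

Pooled variance s_p² = [80·5.1² + 90·4.8²] / (81+91−2) = 24.4376, so s_p = 4.9434.
SE_diff = s_p·√(1/n₁ + 1/n₂) = 4.9434·√(1/81 + 1/91) = 0.7551.
t* = 1.654; margin = 1.654 × 0.7551 = 1.2489.
Difference = 59.0 − 54.9 = 4.1000.
4.1000 ± 1.2489 → (2.85, 5.35).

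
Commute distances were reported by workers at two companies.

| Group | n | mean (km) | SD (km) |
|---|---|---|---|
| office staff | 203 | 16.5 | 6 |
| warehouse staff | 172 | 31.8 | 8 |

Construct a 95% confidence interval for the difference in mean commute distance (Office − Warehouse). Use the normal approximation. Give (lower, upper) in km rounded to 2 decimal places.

(-16.75, -13.85)

Standard errors of each mean: 6/√203 = 0.4211 and 8/√172 = 0.6100.
SE(x̄₁ − x̄₂) = √(0.4211² + 0.6100²) = 0.7412 for independent samples with unequal variances.
With z* = 1.960, the margin is 1.960 × 0.7412 = 1.4528.
x̄₁ − x̄₂ = 16.5 − 31.8 = -15.3000; the interval is -15.3000 ± 1.4528 = (-16.75, -13.85).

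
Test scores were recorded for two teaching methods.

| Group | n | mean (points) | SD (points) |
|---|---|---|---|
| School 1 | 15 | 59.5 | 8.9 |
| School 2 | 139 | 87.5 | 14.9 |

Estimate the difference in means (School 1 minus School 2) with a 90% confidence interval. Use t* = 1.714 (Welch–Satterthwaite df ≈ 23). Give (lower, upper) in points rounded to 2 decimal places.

(-32.50, -23.50)

SE₁ = s₁/√n₁ = 8.9/√15 = 2.2980; SE₂ = 14.9/√139 = 1.2638.
Independent samples, unequal variances: SE_diff = √(SE₁² + SE₂²) = √(5.280804 + 1.59719044) = 2.6226.
t* = 1.714, so margin of error = 1.714 × 2.6226 = 4.4951.
Difference in means = 59.5 − 87.5 = -28.0000.
-28.0000 ± 4.4951 → (-32.50, -23.50).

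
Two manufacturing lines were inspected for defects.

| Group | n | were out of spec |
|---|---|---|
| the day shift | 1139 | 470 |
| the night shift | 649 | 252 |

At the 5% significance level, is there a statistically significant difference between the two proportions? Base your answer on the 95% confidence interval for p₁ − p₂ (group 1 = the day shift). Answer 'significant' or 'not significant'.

not significant

First, p̂₁ = 470/1139 = 0.4126; p̂₂ = 252/649 = 0.3883.
The two standard errors are √(0.4126×0.5874/1139) = 0.01459 and √(0.3883×0.6117/649) = 0.01913.
Because the samples are independent, SE_diff = √(0.01459² + 0.01913²) = 0.02406.
Using z* = 1.960 for 95%, ME = 1.960 × 0.02406 = 0.04716.
p̂₁ − p̂₂ = 0.0243; interval 0.0243 ± 0.04716 gives (-0.02286, 0.07146).
The interval (-0.02286, 0.07146) contains 0, so the difference is not significant.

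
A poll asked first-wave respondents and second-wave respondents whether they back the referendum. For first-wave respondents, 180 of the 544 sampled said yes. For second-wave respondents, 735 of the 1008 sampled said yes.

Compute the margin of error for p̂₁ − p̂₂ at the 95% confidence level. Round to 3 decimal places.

0.048

First, p̂₁ = 180/544 = 0.3309; p̂₂ = 735/1008 = 0.7292.
The two standard errors are √(0.3309×0.6691/544) = 0.02017 and √(0.7292×0.2708/1008) = 0.01400.
Because the samples are independent, SE_diff = √(0.02017² + 0.01400²) = 0.02455.
Using z* = 1.960 for 95%, ME = 1.960 × 0.02455 = 0.04812.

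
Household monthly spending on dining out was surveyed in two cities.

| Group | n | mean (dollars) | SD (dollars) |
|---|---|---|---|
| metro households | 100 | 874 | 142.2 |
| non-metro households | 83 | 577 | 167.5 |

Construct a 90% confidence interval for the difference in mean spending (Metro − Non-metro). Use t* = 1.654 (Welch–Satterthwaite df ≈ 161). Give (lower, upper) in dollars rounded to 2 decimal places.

Per-group SEs: s₁/√n₁ = 142.2/√100 = 14.2200, s₂/√n₂ = 167.5/√83 = 18.3855.
Unpooled SE of the difference: √(202.2084 + 338.02661025) = 23.2430.
Margin of error = t* · SE = 1.654 × 23.2430 = 38.4439.
x̄₁ − x̄₂ = 874 − 577 = 297.0000.
CI: 297.0000 ± 38.4439 = (258.56, 335.44).

(258.56, 335.44)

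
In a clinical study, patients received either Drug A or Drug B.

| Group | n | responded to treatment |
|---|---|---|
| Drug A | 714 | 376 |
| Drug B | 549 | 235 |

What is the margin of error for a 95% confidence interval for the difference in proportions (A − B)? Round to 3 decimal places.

0.055

First, p̂₁ = 376/714 = 0.5266; p̂₂ = 235/549 = 0.4281.
The two standard errors are √(0.5266×0.4734/714) = 0.01869 and √(0.4281×0.5719/549) = 0.02112.
Because the samples are independent, SE_diff = √(0.01869² + 0.02112²) = 0.02820.
Using z* = 1.960 for 95%, ME = 1.960 × 0.02820 = 0.05527.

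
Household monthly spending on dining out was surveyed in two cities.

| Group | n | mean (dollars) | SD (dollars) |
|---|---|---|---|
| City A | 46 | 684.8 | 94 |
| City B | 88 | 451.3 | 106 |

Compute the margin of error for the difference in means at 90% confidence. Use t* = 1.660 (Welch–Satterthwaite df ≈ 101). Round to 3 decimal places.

29.684

SE₁ = s₁/√n₁ = 94/√46 = 13.8595; SE₂ = 106/√88 = 11.2996.
Independent samples, unequal variances: SE_diff = √(SE₁² + SE₂²) = √(192.08574025 + 127.68096016) = 17.8820.
t* = 1.660, so margin of error = 1.660 × 17.8820 = 29.6841.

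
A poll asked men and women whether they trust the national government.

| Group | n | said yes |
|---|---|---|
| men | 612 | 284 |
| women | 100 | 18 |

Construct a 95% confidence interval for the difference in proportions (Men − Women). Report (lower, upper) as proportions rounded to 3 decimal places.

p̂₁ = 284/612 = 0.4641 and p̂₂ = 18/100 = 0.1800.
SE₁ = √(p̂₁(1−p̂₁)/n₁) = √(0.4641·0.5359/612) = 0.02016; SE₂ = √(0.1800·0.8200/100) = 0.03842.
Independent samples: SE of the difference = √(SE₁² + SE₂²) = √(0.0004064256 + 0.0014760964) = 0.04339.
z* for 95% confidence is 1.960, so the margin of error is 1.960 × 0.04339 = 0.08504.
Point estimate p̂₁ − p̂₂ = 0.4641 − 0.1800 = 0.2841.
0.2841 ± 0.08504 → (0.199, 0.369).

(0.199, 0.369)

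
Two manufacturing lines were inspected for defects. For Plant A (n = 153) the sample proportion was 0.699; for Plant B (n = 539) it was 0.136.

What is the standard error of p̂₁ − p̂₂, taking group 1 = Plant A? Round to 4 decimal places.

0.0399

SE₁ = √(p̂₁(1−p̂₁)/n₁) = √(0.6990·0.3010/153) = 0.03708; SE₂ = √(0.1360·0.8640/539) = 0.01476.
Independent samples: SE of the difference = √(SE₁² + SE₂²) = √(0.0013749264 + 0.0002178576) = 0.03991.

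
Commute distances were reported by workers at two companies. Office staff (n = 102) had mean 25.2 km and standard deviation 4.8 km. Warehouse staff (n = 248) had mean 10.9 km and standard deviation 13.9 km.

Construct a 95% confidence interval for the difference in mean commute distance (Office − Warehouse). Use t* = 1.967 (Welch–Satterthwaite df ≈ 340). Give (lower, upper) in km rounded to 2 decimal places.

(12.33, 16.27)

Per-group SEs: s₁/√n₁ = 4.8/√102 = 0.4753, s₂/√n₂ = 13.9/√248 = 0.8827.
Unpooled SE of the difference: √(0.22591009 + 0.77915929) = 1.0025.
Margin of error = t* · SE = 1.967 × 1.0025 = 1.9719.
x̄₁ − x̄₂ = 25.2 − 10.9 = 14.3000.
CI: 14.3000 ± 1.9719 = (12.33, 16.27).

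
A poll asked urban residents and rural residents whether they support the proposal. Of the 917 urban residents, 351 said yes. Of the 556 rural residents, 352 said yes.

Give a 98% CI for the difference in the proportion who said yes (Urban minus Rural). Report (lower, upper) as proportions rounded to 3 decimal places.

(-0.311, -0.190)

First, p̂₁ = 351/917 = 0.3828; p̂₂ = 352/556 = 0.6331.
The two standard errors are √(0.3828×0.6172/917) = 0.01605 and √(0.6331×0.3669/556) = 0.02044.
Because the samples are independent, SE_diff = √(0.01605² + 0.02044²) = 0.02599.
Using z* = 2.326 for 98%, ME = 2.326 × 0.02599 = 0.06045.
p̂₁ − p̂₂ = -0.2503; interval -0.2503 ± 0.06045 gives (-0.311, -0.190).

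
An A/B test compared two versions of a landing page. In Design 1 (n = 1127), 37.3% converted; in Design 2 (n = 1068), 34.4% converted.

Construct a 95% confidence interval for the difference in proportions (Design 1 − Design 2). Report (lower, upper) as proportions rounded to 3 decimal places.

(-0.011, 0.069)

Each SE is √(p̂(1−p̂)/n): √(0.3730·0.6270/1127) = 0.01441 and √(0.3440·0.6560/1068) = 0.01454.
SE(p̂₁ − p̂₂) = √(SE₁² + SE₂²) = √(0.0002076481 + 0.0002114116) = 0.02047, since the two samples are independent.
At 95% confidence z* = 1.960; margin = 1.960 × 0.02047 = 0.04012.
The difference is 0.3730 − 0.3440 = 0.0290, so the interval is 0.0290 ± 0.04012 = (-0.011, 0.069).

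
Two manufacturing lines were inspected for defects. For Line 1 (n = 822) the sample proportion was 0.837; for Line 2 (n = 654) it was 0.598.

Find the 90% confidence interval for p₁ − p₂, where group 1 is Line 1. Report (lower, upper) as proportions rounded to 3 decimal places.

(0.201, 0.277)

Each SE is √(p̂(1−p̂)/n): √(0.8370·0.1630/822) = 0.01288 and √(0.5980·0.4020/654) = 0.01917.
SE(p̂₁ − p̂₂) = √(SE₁² + SE₂²) = √(0.0001658944 + 0.0003674889) = 0.02310, since the two samples are independent.
At 90% confidence z* = 1.645; margin = 1.645 × 0.02310 = 0.03800.
The difference is 0.8370 − 0.5980 = 0.2390, so the interval is 0.2390 ± 0.03800 = (0.201, 0.277).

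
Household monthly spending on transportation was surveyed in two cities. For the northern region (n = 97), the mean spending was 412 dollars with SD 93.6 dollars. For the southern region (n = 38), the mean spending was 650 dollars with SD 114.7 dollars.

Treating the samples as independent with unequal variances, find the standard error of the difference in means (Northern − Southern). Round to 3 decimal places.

Standard errors of each mean: 93.6/√97 = 9.5036 and 114.7/√38 = 18.6068.
SE(x̄₁ − x̄₂) = √(9.5036² + 18.6068²) = 20.8933 for independent samples with unequal variances.

20.893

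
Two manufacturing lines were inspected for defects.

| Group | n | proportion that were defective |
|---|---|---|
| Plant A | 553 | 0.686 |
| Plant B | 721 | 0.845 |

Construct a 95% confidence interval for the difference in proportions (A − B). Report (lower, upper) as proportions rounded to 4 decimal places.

(-0.2058, -0.1122)

Each SE is √(p̂(1−p̂)/n): √(0.6860·0.3140/553) = 0.01974 and √(0.8450·0.1550/721) = 0.01348.
SE(p̂₁ − p̂₂) = √(SE₁² + SE₂²) = √(0.0003896676 + 0.0001817104) = 0.02390, since the two samples are independent.
At 95% confidence z* = 1.960; margin = 1.960 × 0.02390 = 0.04684.
The difference is 0.6860 − 0.8450 = -0.1590, so the interval is -0.1590 ± 0.04684 = (-0.2058, -0.1122).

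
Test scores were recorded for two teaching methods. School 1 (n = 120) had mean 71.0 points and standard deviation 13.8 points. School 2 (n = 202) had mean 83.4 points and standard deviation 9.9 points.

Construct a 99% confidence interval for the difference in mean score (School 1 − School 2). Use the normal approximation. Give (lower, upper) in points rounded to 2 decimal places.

(-16.11, -8.69)

SE₁ = s₁/√n₁ = 13.8/√120 = 1.2598; SE₂ = 9.9/√202 = 0.6966.
Independent samples, unequal variances: SE_diff = √(SE₁² + SE₂²) = √(1.58709604 + 0.48525156) = 1.4396.
z* = 2.576, so margin of error = 2.576 × 1.4396 = 3.7084.
Difference in means = 71.0 − 83.4 = -12.4000.
-12.4000 ± 3.7084 → (-16.11, -8.69).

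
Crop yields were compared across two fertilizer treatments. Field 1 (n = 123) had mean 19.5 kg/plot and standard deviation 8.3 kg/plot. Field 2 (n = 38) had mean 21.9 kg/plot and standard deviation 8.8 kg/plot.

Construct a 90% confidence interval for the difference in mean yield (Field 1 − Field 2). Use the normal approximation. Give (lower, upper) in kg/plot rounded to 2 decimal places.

(-5.05, 0.25)

Per-group SEs: s₁/√n₁ = 8.3/√123 = 0.7484, s₂/√n₂ = 8.8/√38 = 1.4275.
Unpooled SE of the difference: √(0.56010256 + 2.03775625) = 1.6118.
Margin of error = z* · SE = 1.645 × 1.6118 = 2.6514.
x̄₁ − x̄₂ = 19.5 − 21.9 = -2.4000.
CI: -2.4000 ± 2.6514 = (-5.05, 0.25).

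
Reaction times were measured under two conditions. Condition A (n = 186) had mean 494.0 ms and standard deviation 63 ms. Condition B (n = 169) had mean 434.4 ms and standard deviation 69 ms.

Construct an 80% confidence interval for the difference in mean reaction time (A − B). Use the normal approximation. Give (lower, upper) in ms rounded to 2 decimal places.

Per-group SEs: s₁/√n₁ = 63/√186 = 4.6194, s₂/√n₂ = 69/√169 = 5.3077.
Unpooled SE of the difference: √(21.33885636 + 28.17167929) = 7.0364.
Margin of error = z* · SE = 1.282 × 7.0364 = 9.0207.
x̄₁ − x̄₂ = 494.0 − 434.4 = 59.6000.
CI: 59.6000 ± 9.0207 = (50.58, 68.62).

(50.58, 68.62)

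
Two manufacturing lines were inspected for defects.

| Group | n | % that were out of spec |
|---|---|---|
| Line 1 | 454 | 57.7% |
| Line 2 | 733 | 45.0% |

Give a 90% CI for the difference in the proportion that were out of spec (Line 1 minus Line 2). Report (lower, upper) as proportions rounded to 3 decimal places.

(0.078, 0.176)

The two standard errors are √(0.5770×0.4230/454) = 0.02319 and √(0.4500×0.5500/733) = 0.01838.
Because the samples are independent, SE_diff = √(0.02319² + 0.01838²) = 0.02959.
Using z* = 1.645 for 90%, ME = 1.645 × 0.02959 = 0.04868.
p̂₁ − p̂₂ = 0.1270; interval 0.1270 ± 0.04868 gives (0.078, 0.176).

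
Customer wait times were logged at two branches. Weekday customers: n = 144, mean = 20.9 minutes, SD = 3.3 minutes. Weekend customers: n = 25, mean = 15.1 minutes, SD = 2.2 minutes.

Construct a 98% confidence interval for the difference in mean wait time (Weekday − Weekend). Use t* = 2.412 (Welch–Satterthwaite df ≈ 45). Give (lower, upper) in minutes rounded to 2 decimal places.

(4.55, 7.05)

Per-group SEs: s₁/√n₁ = 3.3/√144 = 0.2750, s₂/√n₂ = 2.2/√25 = 0.4400.
Unpooled SE of the difference: √(0.075625 + 0.1936) = 0.5189.
Margin of error = t* · SE = 2.412 × 0.5189 = 1.2516.
x̄₁ − x̄₂ = 20.9 − 15.1 = 5.8000.
CI: 5.8000 ± 1.2516 = (4.55, 7.05).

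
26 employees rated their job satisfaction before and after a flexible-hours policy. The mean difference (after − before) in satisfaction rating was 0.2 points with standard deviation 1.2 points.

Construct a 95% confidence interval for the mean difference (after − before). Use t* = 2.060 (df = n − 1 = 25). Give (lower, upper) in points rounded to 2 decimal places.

(-0.28, 0.68)

This is a matched-pairs design, so SE = s_d/√n = 1.2/√26 = 0.2353.
Margin = 2.060 × 0.2353 = 0.4847; the interval is 0.2 ± 0.4847 = (-0.28, 0.68).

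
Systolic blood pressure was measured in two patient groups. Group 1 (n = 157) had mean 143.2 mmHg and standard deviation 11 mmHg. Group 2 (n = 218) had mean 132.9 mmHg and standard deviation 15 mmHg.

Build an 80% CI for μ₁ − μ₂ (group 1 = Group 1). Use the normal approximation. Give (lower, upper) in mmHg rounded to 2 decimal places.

Standard errors of each mean: 11/√157 = 0.8779 and 15/√218 = 1.0159.
SE(x̄₁ − x̄₂) = √(0.8779² + 1.0159²) = 1.3427 for independent samples with unequal variances.
With z* = 1.282, the margin is 1.282 × 1.3427 = 1.7213.
x̄₁ − x̄₂ = 143.2 − 132.9 = 10.3000; the interval is 10.3000 ± 1.7213 = (8.58, 12.02).

(8.58, 12.02)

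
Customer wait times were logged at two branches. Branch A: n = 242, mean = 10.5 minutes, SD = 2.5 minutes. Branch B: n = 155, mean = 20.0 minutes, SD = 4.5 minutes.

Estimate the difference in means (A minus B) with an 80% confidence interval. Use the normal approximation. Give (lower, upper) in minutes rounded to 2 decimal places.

(-10.01, -8.99)

SE₁ = s₁/√n₁ = 2.5/√242 = 0.1607; SE₂ = 4.5/√155 = 0.3614.
Independent samples, unequal variances: SE_diff = √(SE₁² + SE₂²) = √(0.02582449 + 0.13060996) = 0.3955.
z* = 1.282, so margin of error = 1.282 × 0.3955 = 0.5070.
Difference in means = 10.5 − 20.0 = -9.5000.
-9.5000 ± 0.5070 → (-10.01, -8.99).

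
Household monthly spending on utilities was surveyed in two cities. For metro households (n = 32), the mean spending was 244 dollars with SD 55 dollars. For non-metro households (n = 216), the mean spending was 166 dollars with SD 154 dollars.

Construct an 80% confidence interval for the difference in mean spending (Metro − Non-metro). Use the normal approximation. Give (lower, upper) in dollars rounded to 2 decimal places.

SE₁ = s₁/√n₁ = 55/√32 = 9.7227; SE₂ = 154/√216 = 10.4784.
Independent samples, unequal variances: SE_diff = √(SE₁² + SE₂²) = √(94.53089529 + 109.79686656) = 14.2943.
z* = 1.282, so margin of error = 1.282 × 14.2943 = 18.3253.
Difference in means = 244 − 166 = 78.0000.
78.0000 ± 18.3253 → (59.67, 96.33).

(59.67, 96.33)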